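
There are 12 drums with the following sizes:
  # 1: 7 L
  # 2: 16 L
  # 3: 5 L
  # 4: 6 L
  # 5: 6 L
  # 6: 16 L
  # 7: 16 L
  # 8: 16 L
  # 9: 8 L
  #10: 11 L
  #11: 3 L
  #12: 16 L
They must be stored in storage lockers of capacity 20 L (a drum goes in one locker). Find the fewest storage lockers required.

Total = 16 + 16 + 16 + 16 + 16 + 11 + 8 + 7 + 6 + 6 + 5 + 3 = 126 L.
Lower bound: ⌈126/20⌉ = 7 storage lockers.
A packing using 8 storage lockers:
  locker 1: 16 + 3 = 19
  locker 2: 16 = 16
  locker 3: 16 = 16
  locker 4: 16 = 16
  locker 5: 16 = 16
  locker 6: 11 + 8 = 19
  locker 7: 7 + 6 + 6 = 19
  locker 8: 5 = 5
No arrangement into 7 storage lockers stays within capacity, so 8 is optimal.

8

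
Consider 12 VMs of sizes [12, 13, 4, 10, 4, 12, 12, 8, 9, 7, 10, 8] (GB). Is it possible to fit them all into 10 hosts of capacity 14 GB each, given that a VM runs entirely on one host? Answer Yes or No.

A valid assignment using 10 hosts:
  host 1: 13 = 13
  host 2: 12 = 12
  host 3: 12 = 12
  host 4: 12 = 12
  host 5: 10 + 4 = 14
  host 6: 10 + 4 = 14
  host 7: 9 = 9
  host 8: 8 = 8
  host 9: 8 = 8
  host 10: 7 = 7
Every load is within 14 GB, so 10 hosts suffice.

Yes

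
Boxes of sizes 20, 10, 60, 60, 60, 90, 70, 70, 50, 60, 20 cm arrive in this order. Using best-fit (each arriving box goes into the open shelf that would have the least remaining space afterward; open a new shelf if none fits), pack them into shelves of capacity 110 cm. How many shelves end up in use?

7

  20 → shelf 1 (new)  [load 20/110]
  10 → shelf 1  [load 30/110]
  60 → shelf 1  [load 90/110]
  60 → shelf 2 (new)  [load 60/110]
  60 → shelf 3 (new)  [load 60/110]
  90 → shelf 4 (new)  [load 90/110]
  70 → shelf 5 (new)  [load 70/110]
  70 → shelf 6 (new)  [load 70/110]
  50 → shelf 2  [load 110/110]
  60 → shelf 7 (new)  [load 60/110]
  20 → shelf 1  [load 110/110]
7 shelves opened.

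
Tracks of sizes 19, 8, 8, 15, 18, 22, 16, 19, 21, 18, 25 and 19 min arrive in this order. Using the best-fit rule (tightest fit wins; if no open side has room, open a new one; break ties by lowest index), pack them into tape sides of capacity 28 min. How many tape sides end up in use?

10

  19 → side 1 (new)  [load 19/28]
  8 → side 1  [load 27/28]
  8 → side 2 (new)  [load 8/28]
  15 → side 2  [load 23/28]
  18 → side 3 (new)  [load 18/28]
  22 → side 4 (new)  [load 22/28]
  16 → side 5 (new)  [load 16/28]
  19 → side 6 (new)  [load 19/28]
  21 → side 7 (new)  [load 21/28]
  18 → side 8 (new)  [load 18/28]
  25 → side 9 (new)  [load 25/28]
  19 → side 10 (new)  [load 19/28]
10 tape sides opened.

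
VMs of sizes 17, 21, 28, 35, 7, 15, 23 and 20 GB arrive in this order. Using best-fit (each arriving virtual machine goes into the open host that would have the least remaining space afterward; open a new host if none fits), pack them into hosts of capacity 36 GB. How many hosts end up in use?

6

  17 → host 1 (new)  [load 17/36]
  21 → host 2 (new)  [load 21/36]
  28 → host 3 (new)  [load 28/36]
  35 → host 4 (new)  [load 35/36]
  7 → host 3  [load 35/36]
  15 → host 2  [load 36/36]
  23 → host 5 (new)  [load 23/36]
  20 → host 6 (new)  [load 20/36]
6 hosts opened.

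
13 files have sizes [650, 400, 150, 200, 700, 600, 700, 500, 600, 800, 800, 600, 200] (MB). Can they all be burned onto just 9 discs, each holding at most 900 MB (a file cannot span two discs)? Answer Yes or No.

A valid assignment using 9 discs:
  disc 1: 800 = 800
  disc 2: 800 = 800
  disc 3: 700 + 200 = 900
  disc 4: 700 + 200 = 900
  disc 5: 650 + 150 = 800
  disc 6: 600 = 600
  disc 7: 600 = 600
  disc 8: 600 = 600
  disc 9: 500 + 400 = 900
Every load is within 900 MB, so 9 discs suffice.

Yes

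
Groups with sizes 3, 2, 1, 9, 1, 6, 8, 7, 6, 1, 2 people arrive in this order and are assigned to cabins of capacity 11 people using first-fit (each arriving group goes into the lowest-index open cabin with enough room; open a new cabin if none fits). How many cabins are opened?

6

  3 → cabin 1 (new)  [load 3/11]
  2 → cabin 1  [load 5/11]
  1 → cabin 1  [load 6/11]
  9 → cabin 2 (new)  [load 9/11]
  1 → cabin 1  [load 7/11]
  6 → cabin 3 (new)  [load 6/11]
  8 → cabin 4 (new)  [load 8/11]
  7 → cabin 5 (new)  [load 7/11]
  6 → cabin 6 (new)  [load 6/11]
  1 → cabin 1  [load 8/11]
  2 → cabin 1  [load 10/11]
6 cabins opened.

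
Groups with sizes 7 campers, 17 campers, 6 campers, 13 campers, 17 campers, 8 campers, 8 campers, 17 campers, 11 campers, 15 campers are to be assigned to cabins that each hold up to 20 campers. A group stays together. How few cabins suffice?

Total = 17 + 17 + 17 + 15 + 13 + 11 + 8 + 8 + 7 + 6 = 119 campers.
Lower bound: ⌈119/20⌉ = 6 cabins.
A packing using 7 cabins:
  cabin 1: 17 = 17
  cabin 2: 17 = 17
  cabin 3: 17 = 17
  cabin 4: 15 = 15
  cabin 5: 13 + 7 = 20
  cabin 6: 11 + 8 = 19
  cabin 7: 8 + 6 = 14
No arrangement into 6 cabins stays within capacity, so 7 is optimal.

7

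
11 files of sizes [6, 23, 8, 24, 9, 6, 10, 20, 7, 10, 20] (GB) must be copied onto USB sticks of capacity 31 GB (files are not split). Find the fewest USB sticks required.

5

Total = 24 + 23 + 20 + 20 + 10 + 10 + 9 + 8 + 7 + 6 + 6 = 143 GB.
Lower bound: ⌈143/31⌉ = 5 USB sticks.
A packing using 5 USB sticks:
  USB stick 1: 24 + 7 = 31
  USB stick 2: 23 + 8 = 31
  USB stick 3: 20 + 10 = 30
  USB stick 4: 20 + 10 = 30
  USB stick 5: 9 + 6 + 6 = 21
This matches the lower bound, so 5 is optimal.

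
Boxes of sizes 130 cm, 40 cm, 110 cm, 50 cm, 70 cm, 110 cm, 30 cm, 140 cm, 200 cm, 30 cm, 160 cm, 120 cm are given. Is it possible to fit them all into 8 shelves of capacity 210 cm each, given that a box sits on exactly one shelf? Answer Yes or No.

Yes

A valid assignment using 7 shelves:
  shelf 1: 200 = 200
  shelf 2: 160 + 50 = 210
  shelf 3: 140 + 70 = 210
  shelf 4: 130 + 40 + 30 = 200
  shelf 5: 120 + 30 = 150
  shelf 6: 110 = 110
  shelf 7: 110 = 110
That uses only 7 ≤ 8, so 8 shelves are enough.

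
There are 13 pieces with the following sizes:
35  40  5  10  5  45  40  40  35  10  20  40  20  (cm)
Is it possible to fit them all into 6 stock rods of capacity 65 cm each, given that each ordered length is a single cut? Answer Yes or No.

No

Total = 345 cm; ⌈345/65⌉ = 6.
7 pieces each exceed half the capacity and cannot share a stock rod, forcing at least 7 stock rods.
At least 7 stock rods are required, but only 6 are allowed.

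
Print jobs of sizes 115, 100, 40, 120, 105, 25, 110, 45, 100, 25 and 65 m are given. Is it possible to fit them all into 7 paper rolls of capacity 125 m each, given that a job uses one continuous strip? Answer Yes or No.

No

Total = 850 m; ⌈850/125⌉ = 7.
The bound of 7 does not rule out 7, but exhaustive search shows no assignment into 7 paper rolls of capacity 125 m exists — the minimum is 8.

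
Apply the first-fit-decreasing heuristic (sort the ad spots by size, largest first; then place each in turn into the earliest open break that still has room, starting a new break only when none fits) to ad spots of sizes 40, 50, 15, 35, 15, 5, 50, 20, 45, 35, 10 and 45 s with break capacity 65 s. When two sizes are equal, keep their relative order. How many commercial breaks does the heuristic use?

7

Sorted descending: 50, 50, 45, 45, 40, 35, 35, 20, 15, 15, 10, 5.
  50 → break 1 (new)  [load 50/65]
  50 → break 2 (new)  [load 50/65]
  45 → break 3 (new)  [load 45/65]
  45 → break 4 (new)  [load 45/65]
  40 → break 5 (new)  [load 40/65]
  35 → break 6 (new)  [load 35/65]
  35 → break 7 (new)  [load 35/65]
  20 → break 3  [load 65/65]
  15 → break 1  [load 65/65]
  15 → break 2  [load 65/65]
  10 → break 4  [load 55/65]
  5 → break 4  [load 60/65]
7 commercial breaks opened.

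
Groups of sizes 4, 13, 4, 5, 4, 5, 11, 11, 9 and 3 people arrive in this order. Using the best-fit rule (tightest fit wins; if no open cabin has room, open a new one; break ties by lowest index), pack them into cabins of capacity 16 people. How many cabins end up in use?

6

  4 → cabin 1 (new)  [load 4/16]
  13 → cabin 2 (new)  [load 13/16]
  4 → cabin 1  [load 8/16]
  5 → cabin 1  [load 13/16]
  4 → cabin 3 (new)  [load 4/16]
  5 → cabin 3  [load 9/16]
  11 → cabin 4 (new)  [load 11/16]
  11 → cabin 5 (new)  [load 11/16]
  9 → cabin 6 (new)  [load 9/16]
  3 → cabin 1  [load 16/16]
6 cabins opened.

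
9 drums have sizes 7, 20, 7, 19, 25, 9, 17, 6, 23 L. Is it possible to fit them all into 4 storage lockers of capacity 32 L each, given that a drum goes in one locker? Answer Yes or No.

No

Total = 133 L; ⌈133/32⌉ = 5.
At least 5 storage lockers are required, but only 4 are allowed.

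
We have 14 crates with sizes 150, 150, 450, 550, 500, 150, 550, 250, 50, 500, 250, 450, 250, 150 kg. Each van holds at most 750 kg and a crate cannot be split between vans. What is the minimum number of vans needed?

6

Total = 550 + 550 + 500 + 500 + 450 + 450 + 250 + 250 + 250 + 150 + 150 + 150 + 150 + 50 = 4400 kg.
Lower bound: ⌈4400/750⌉ = 6 vans.
A packing using 6 vans:
  van 1: 550 + 150 + 50 = 750
  van 2: 550 + 150 = 700
  van 3: 500 + 250 = 750
  van 4: 500 + 250 = 750
  van 5: 450 + 250 = 700
  van 6: 450 + 150 + 150 = 750
This matches the lower bound, so 6 is optimal.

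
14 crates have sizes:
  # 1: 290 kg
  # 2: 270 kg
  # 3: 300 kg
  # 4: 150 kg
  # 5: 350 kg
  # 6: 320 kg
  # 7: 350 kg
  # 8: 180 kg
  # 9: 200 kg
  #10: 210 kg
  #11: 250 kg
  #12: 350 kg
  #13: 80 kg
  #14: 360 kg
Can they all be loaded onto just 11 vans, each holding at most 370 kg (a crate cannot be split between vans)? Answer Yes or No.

Total = 3660 kg; ⌈3660/370⌉ = 10.
11 crates each exceed half the capacity and cannot share a van, forcing at least 11 vans.
The bound of 11 does not rule out 11, but exhaustive search shows no assignment into 11 vans of capacity 370 kg exists — the minimum is 12.

No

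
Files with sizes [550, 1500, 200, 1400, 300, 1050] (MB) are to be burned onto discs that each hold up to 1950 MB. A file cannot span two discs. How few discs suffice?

Total = 1500 + 1400 + 1050 + 550 + 300 + 200 = 5000 MB.
Lower bound: ⌈5000/1950⌉ = 3 discs.
A packing using 3 discs:
  disc 1: 1500 + 300 = 1800
  disc 2: 1400 + 550 = 1950
  disc 3: 1050 + 200 = 1250
This matches the lower bound, so 3 is optimal.

3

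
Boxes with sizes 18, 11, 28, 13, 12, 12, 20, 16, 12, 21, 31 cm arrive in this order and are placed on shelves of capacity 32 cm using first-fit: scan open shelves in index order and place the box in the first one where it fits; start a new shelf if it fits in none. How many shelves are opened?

7

  18 → shelf 1 (new)  [load 18/32]
  11 → shelf 1  [load 29/32]
  28 → shelf 2 (new)  [load 28/32]
  13 → shelf 3 (new)  [load 13/32]
  12 → shelf 3  [load 25/32]
  12 → shelf 4 (new)  [load 12/32]
  20 → shelf 4  [load 32/32]
  16 → shelf 5 (new)  [load 16/32]
  12 → shelf 5  [load 28/32]
  21 → shelf 6 (new)  [load 21/32]
  31 → shelf 7 (new)  [load 31/32]
7 shelves opened.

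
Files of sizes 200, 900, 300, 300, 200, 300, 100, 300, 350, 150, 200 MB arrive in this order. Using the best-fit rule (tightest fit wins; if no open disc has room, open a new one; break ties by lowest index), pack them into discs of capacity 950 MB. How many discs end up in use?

4

  200 → disc 1 (new)  [load 200/950]
  900 → disc 2 (new)  [load 900/950]
  300 → disc 1  [load 500/950]
  300 → disc 1  [load 800/950]
  200 → disc 3 (new)  [load 200/950]
  300 → disc 3  [load 500/950]
  100 → disc 1  [load 900/950]
  300 → disc 3  [load 800/950]
  350 → disc 4 (new)  [load 350/950]
  150 → disc 3  [load 950/950]
  200 → disc 4  [load 550/950]
4 discs opened.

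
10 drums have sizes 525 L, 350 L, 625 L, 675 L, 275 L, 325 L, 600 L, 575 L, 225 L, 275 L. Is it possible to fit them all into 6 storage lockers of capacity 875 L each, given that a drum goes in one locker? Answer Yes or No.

A valid assignment using 6 storage lockers:
  locker 1: 675 = 675
  locker 2: 625 + 225 = 850
  locker 3: 600 + 275 = 875
  locker 4: 575 + 275 = 850
  locker 5: 525 + 350 = 875
  locker 6: 325 = 325
Every load is within 875 L, so 6 storage lockers suffice.

Yes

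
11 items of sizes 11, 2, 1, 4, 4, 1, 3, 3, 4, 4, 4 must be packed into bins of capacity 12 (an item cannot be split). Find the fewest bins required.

Total = 11 + 4 + 4 + 4 + 4 + 4 + 3 + 3 + 2 + 1 + 1 = 41.
Lower bound: ⌈41/12⌉ = 4 bins.
A packing using 4 bins:
  bin 1: 11 + 1 = 12
  bin 2: 4 + 4 + 4 = 12
  bin 3: 4 + 4 + 3 + 1 = 12
  bin 4: 3 + 2 = 5
This matches the lower bound, so 4 is optimal.

4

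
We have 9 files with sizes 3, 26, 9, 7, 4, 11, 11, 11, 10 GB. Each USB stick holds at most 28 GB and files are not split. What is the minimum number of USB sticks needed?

Total = 26 + 11 + 11 + 11 + 10 + 9 + 7 + 4 + 3 = 92 GB.
Lower bound: ⌈92/28⌉ = 4 USB sticks.
A packing using 4 USB sticks:
  USB stick 1: 26 = 26
  USB stick 2: 11 + 11 + 4 = 26
  USB stick 3: 11 + 10 + 7 = 28
  USB stick 4: 9 + 3 = 12
This matches the lower bound, so 4 is optimal.

4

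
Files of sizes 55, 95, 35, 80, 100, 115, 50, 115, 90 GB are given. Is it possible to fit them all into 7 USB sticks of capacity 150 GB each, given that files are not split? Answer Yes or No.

A valid assignment using 6 USB sticks:
  USB stick 1: 115 + 35 = 150
  USB stick 2: 115 = 115
  USB stick 3: 100 + 50 = 150
  USB stick 4: 95 + 55 = 150
  USB stick 5: 90 = 90
  USB stick 6: 80 = 80
That uses only 6 ≤ 7, so 7 USB sticks are enough.

Yes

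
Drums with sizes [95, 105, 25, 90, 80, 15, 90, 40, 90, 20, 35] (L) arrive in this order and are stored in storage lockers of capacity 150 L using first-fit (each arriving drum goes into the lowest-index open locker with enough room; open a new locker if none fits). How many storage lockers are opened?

  95 → locker 1 (new)  [load 95/150]
  105 → locker 2 (new)  [load 105/150]
  25 → locker 1  [load 120/150]
  90 → locker 3 (new)  [load 90/150]
  80 → locker 4 (new)  [load 80/150]
  15 → locker 1  [load 135/150]
  90 → locker 5 (new)  [load 90/150]
  40 → locker 2  [load 145/150]
  90 → locker 6 (new)  [load 90/150]
  20 → locker 3  [load 110/150]
  35 → locker 3  [load 145/150]
6 storage lockers opened.

6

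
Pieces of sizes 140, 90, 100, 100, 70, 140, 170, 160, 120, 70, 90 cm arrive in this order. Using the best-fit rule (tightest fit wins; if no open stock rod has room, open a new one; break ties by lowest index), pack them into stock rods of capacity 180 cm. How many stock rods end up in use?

  140 → stock rod 1 (new)  [load 140/180]
  90 → stock rod 2 (new)  [load 90/180]
  100 → stock rod 3 (new)  [load 100/180]
  100 → stock rod 4 (new)  [load 100/180]
  70 → stock rod 3  [load 170/180]
  140 → stock rod 5 (new)  [load 140/180]
  170 → stock rod 6 (new)  [load 170/180]
  160 → stock rod 7 (new)  [load 160/180]
  120 → stock rod 8 (new)  [load 120/180]
  70 → stock rod 4  [load 170/180]
  90 → stock rod 2  [load 180/180]
8 stock rods opened.

8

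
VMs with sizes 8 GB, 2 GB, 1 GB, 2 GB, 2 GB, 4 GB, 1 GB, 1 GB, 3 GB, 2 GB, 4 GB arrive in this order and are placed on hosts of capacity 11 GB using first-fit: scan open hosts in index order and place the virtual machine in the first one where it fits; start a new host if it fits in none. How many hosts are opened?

3

  8 → host 1 (new)  [load 8/11]
  2 → host 1  [load 10/11]
  1 → host 1  [load 11/11]
  2 → host 2 (new)  [load 2/11]
  2 → host 2  [load 4/11]
  4 → host 2  [load 8/11]
  1 → host 2  [load 9/11]
  1 → host 2  [load 10/11]
  3 → host 3 (new)  [load 3/11]
  2 → host 3  [load 5/11]
  4 → host 3  [load 9/11]
3 hosts opened.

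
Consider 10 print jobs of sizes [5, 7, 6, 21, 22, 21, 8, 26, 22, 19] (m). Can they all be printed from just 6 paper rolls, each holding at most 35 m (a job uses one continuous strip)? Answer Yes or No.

Yes

A valid assignment using 6 paper rolls:
  roll 1: 26 + 8 = 34
  roll 2: 22 + 7 + 6 = 35
  roll 3: 22 + 5 = 27
  roll 4: 21 = 21
  roll 5: 21 = 21
  roll 6: 19 = 19
Every load is within 35 m, so 6 paper rolls suffice.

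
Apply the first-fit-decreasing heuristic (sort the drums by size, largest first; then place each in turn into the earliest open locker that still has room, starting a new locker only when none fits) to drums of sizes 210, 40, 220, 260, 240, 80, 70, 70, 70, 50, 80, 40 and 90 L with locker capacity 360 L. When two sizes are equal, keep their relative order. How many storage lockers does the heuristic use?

Sorted descending: 260, 240, 220, 210, 90, 80, 80, 70, 70, 70, 50, 40, 40.
  260 → locker 1 (new)  [load 260/360]
  240 → locker 2 (new)  [load 240/360]
  220 → locker 3 (new)  [load 220/360]
  210 → locker 4 (new)  [load 210/360]
  90 → locker 1  [load 350/360]
  80 → locker 2  [load 320/360]
  80 → locker 3  [load 300/360]
  70 → locker 4  [load 280/360]
  70 → locker 4  [load 350/360]
  70 → locker 5 (new)  [load 70/360]
  50 → locker 3  [load 350/360]
  40 → locker 2  [load 360/360]
  40 → locker 5  [load 110/360]
5 storage lockers opened.

5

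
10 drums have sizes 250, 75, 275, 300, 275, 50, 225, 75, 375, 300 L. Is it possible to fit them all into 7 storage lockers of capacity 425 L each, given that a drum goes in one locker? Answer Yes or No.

A valid assignment using 7 storage lockers:
  locker 1: 375 + 50 = 425
  locker 2: 300 + 75 = 375
  locker 3: 300 + 75 = 375
  locker 4: 275 = 275
  locker 5: 275 = 275
  locker 6: 250 = 250
  locker 7: 225 = 225
Every load is within 425 L, so 7 storage lockers suffice.

Yes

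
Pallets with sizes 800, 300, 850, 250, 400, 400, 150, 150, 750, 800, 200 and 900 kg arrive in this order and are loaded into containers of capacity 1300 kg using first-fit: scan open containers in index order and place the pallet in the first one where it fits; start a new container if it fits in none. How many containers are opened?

  800 → container 1 (new)  [load 800/1300]
  300 → container 1  [load 1100/1300]
  850 → container 2 (new)  [load 850/1300]
  250 → container 2  [load 1100/1300]
  400 → container 3 (new)  [load 400/1300]
  400 → container 3  [load 800/1300]
  150 → container 1  [load 1250/1300]
  150 → container 2  [load 1250/1300]
  750 → container 4 (new)  [load 750/1300]
  800 → container 5 (new)  [load 800/1300]
  200 → container 3  [load 1000/1300]
  900 → container 6 (new)  [load 900/1300]
6 containers opened.

6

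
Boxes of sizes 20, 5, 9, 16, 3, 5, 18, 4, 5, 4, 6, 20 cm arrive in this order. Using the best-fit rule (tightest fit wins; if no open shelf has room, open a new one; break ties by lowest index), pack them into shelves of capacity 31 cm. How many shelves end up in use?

  20 → shelf 1 (new)  [load 20/31]
  5 → shelf 1  [load 25/31]
  9 → shelf 2 (new)  [load 9/31]
  16 → shelf 2  [load 25/31]
  3 → shelf 1  [load 28/31]
  5 → shelf 2  [load 30/31]
  18 → shelf 3 (new)  [load 18/31]
  4 → shelf 3  [load 22/31]
  5 → shelf 3  [load 27/31]
  4 → shelf 3  [load 31/31]
  6 → shelf 4 (new)  [load 6/31]
  20 → shelf 4  [load 26/31]
4 shelves opened.

4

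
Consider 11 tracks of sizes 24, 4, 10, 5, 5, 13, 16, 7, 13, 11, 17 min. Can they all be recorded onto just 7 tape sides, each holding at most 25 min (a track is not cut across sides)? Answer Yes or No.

A valid assignment using 6 tape sides:
  side 1: 24 = 24
  side 2: 17 + 7 = 24
  side 3: 16 + 5 + 4 = 25
  side 4: 13 + 11 = 24
  side 5: 13 + 10 = 23
  side 6: 5 = 5
That uses only 6 ≤ 7, so 7 tape sides are enough.

Yes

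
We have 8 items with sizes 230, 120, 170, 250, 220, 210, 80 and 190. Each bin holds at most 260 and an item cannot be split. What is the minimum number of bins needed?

Total = 250 + 230 + 220 + 210 + 190 + 170 + 120 + 80 = 1470.
Lower bound: ⌈1470/260⌉ = 6 bins.
A packing using 7 bins:
  bin 1: 250 = 250
  bin 2: 230 = 230
  bin 3: 220 = 220
  bin 4: 210 = 210
  bin 5: 190 = 190
  bin 6: 170 + 80 = 250
  bin 7: 120 = 120
No arrangement into 6 bins stays within capacity, so 7 is optimal.

7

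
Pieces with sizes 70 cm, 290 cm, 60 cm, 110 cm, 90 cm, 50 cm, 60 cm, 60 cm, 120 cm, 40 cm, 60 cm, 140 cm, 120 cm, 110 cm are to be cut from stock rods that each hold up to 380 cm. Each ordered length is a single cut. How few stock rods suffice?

Total = 290 + 140 + 120 + 120 + 110 + 110 + 90 + 70 + 60 + 60 + 60 + 60 + 50 + 40 = 1380 cm.
Lower bound: ⌈1380/380⌉ = 4 stock rods.
A packing using 4 stock rods:
  stock rod 1: 290 + 90 = 380
  stock rod 2: 140 + 120 + 120 = 380
  stock rod 3: 110 + 110 + 70 + 60 = 350
  stock rod 4: 60 + 60 + 60 + 50 + 40 = 270
This matches the lower bound, so 4 is optimal.

4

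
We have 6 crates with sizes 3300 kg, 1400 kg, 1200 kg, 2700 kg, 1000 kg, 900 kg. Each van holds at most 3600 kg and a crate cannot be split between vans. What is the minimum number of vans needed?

Total = 3300 + 2700 + 1400 + 1200 + 1000 + 900 = 10500 kg.
Lower bound: ⌈10500/3600⌉ = 3 vans.
A packing using 3 vans:
  van 1: 3300 = 3300
  van 2: 2700 + 900 = 3600
  van 3: 1400 + 1200 + 1000 = 3600
This matches the lower bound, so 3 is optimal.

3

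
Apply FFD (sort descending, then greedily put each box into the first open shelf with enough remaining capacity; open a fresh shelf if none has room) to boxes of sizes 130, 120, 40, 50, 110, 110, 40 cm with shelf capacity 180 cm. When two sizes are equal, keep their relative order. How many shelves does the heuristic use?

Sorted descending: 130, 120, 110, 110, 50, 40, 40.
  130 → shelf 1 (new)  [load 130/180]
  120 → shelf 2 (new)  [load 120/180]
  110 → shelf 3 (new)  [load 110/180]
  110 → shelf 4 (new)  [load 110/180]
  50 → shelf 1  [load 180/180]
  40 → shelf 2  [load 160/180]
  40 → shelf 3  [load 150/180]
4 shelves opened.

4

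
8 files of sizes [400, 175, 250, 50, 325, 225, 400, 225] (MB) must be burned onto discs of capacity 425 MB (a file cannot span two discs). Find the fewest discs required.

Total = 400 + 400 + 325 + 250 + 225 + 225 + 175 + 50 = 2050 MB.
Lower bound: ⌈2050/425⌉ = 5 discs.
Also, 6 files each exceed 425/2 MB, and no two of those can share a disc, so at least 6 discs are needed.
A packing using 6 discs:
  disc 1: 400 = 400
  disc 2: 400 = 400
  disc 3: 325 + 50 = 375
  disc 4: 250 + 175 = 425
  disc 5: 225 = 225
  disc 6: 225 = 225
This matches the lower bound, so 6 is optimal.

6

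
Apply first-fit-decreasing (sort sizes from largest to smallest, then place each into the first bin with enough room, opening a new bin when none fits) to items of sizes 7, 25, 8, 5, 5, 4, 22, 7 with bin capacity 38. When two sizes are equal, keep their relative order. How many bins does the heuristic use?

3

Sorted descending: 25, 22, 8, 7, 7, 5, 5, 4.
  25 → bin 1 (new)  [load 25/38]
  22 → bin 2 (new)  [load 22/38]
  8 → bin 1  [load 33/38]
  7 → bin 2  [load 29/38]
  7 → bin 2  [load 36/38]
  5 → bin 1  [load 38/38]
  5 → bin 3 (new)  [load 5/38]
  4 → bin 3  [load 9/38]
3 bins opened.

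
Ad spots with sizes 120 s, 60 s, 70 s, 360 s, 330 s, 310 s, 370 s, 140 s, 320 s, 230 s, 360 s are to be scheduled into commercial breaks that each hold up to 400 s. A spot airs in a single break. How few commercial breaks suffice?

Total = 370 + 360 + 360 + 330 + 320 + 310 + 230 + 140 + 120 + 70 + 60 = 2670 s.
Lower bound: ⌈2670/400⌉ = 7 commercial breaks.
A packing using 8 commercial breaks:
  break 1: 370 = 370
  break 2: 360 = 360
  break 3: 360 = 360
  break 4: 330 + 70 = 400
  break 5: 320 + 60 = 380
  break 6: 310 = 310
  break 7: 230 + 140 = 370
  break 8: 120 = 120
No arrangement into 7 commercial breaks stays within capacity, so 8 is optimal.

8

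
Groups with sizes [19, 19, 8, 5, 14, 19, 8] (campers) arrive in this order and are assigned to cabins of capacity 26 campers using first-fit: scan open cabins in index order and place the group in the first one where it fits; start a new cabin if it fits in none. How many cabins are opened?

  19 → cabin 1 (new)  [load 19/26]
  19 → cabin 2 (new)  [load 19/26]
  8 → cabin 3 (new)  [load 8/26]
  5 → cabin 1  [load 24/26]
  14 → cabin 3  [load 22/26]
  19 → cabin 4 (new)  [load 19/26]
  8 → cabin 5 (new)  [load 8/26]
5 cabins opened.

5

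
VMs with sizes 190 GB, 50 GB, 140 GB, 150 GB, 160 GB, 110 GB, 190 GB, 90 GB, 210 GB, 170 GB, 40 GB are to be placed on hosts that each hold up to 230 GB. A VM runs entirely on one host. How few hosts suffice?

Total = 210 + 190 + 190 + 170 + 160 + 150 + 140 + 110 + 90 + 50 + 40 = 1500 GB.
Lower bound: ⌈1500/230⌉ = 7 hosts.
A packing using 8 hosts:
  host 1: 210 = 210
  host 2: 190 + 40 = 230
  host 3: 190 = 190
  host 4: 170 + 50 = 220
  host 5: 160 = 160
  host 6: 150 = 150
  host 7: 140 + 90 = 230
  host 8: 110 = 110
No arrangement into 7 hosts stays within capacity, so 8 is optimal.

8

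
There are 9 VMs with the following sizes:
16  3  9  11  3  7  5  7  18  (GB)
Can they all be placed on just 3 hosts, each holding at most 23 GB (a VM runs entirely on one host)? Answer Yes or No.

Total = 79 GB; ⌈79/23⌉ = 4.
At least 4 hosts are required, but only 3 are allowed.

No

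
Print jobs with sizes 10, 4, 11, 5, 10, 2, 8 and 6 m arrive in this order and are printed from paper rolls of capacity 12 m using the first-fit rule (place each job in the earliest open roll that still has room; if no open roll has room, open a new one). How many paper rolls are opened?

  10 → roll 1 (new)  [load 10/12]
  4 → roll 2 (new)  [load 4/12]
  11 → roll 3 (new)  [load 11/12]
  5 → roll 2  [load 9/12]
  10 → roll 4 (new)  [load 10/12]
  2 → roll 1  [load 12/12]
  8 → roll 5 (new)  [load 8/12]
  6 → roll 6 (new)  [load 6/12]
6 paper rolls opened.

6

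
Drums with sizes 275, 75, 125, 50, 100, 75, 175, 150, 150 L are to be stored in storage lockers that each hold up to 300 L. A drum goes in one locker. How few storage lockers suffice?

4

Total = 275 + 175 + 150 + 150 + 125 + 100 + 75 + 75 + 50 = 1175 L.
Lower bound: ⌈1175/300⌉ = 4 storage lockers.
A packing using 4 storage lockers:
  locker 1: 275 = 275
  locker 2: 175 + 125 = 300
  locker 3: 150 + 150 = 300
  locker 4: 100 + 75 + 75 + 50 = 300
This matches the lower bound, so 4 is optimal.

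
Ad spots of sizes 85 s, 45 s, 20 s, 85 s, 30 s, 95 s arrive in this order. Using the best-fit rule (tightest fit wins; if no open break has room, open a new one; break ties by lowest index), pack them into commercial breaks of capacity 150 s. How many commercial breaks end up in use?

3

  85 → break 1 (new)  [load 85/150]
  45 → break 1  [load 130/150]
  20 → break 1  [load 150/150]
  85 → break 2 (new)  [load 85/150]
  30 → break 2  [load 115/150]
  95 → break 3 (new)  [load 95/150]
3 commercial breaks opened.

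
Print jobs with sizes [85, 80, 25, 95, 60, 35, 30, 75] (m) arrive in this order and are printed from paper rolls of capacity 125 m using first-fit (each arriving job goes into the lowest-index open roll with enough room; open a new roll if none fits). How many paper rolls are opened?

5

  85 → roll 1 (new)  [load 85/125]
  80 → roll 2 (new)  [load 80/125]
  25 → roll 1  [load 110/125]
  95 → roll 3 (new)  [load 95/125]
  60 → roll 4 (new)  [load 60/125]
  35 → roll 2  [load 115/125]
  30 → roll 3  [load 125/125]
  75 → roll 5 (new)  [load 75/125]
5 paper rolls opened.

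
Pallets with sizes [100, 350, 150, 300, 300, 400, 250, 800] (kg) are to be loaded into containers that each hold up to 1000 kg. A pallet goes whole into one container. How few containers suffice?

3

Total = 800 + 400 + 350 + 300 + 300 + 250 + 150 + 100 = 2650 kg.
Lower bound: ⌈2650/1000⌉ = 3 containers.
A packing using 3 containers:
  container 1: 800 + 150 = 950
  container 2: 400 + 350 + 250 = 1000
  container 3: 300 + 300 + 100 = 700
This matches the lower bound, so 3 is optimal.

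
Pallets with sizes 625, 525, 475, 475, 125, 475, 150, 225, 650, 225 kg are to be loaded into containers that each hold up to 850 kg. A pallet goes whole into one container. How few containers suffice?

6

Total = 650 + 625 + 525 + 475 + 475 + 475 + 225 + 225 + 150 + 125 = 3950 kg.
Lower bound: ⌈3950/850⌉ = 5 containers.
Also, 6 pallets each exceed 425 kg, and no two of those can share a container, so at least 6 containers are needed.
A packing using 6 containers:
  container 1: 650 + 150 = 800
  container 2: 625 + 225 = 850
  container 3: 525 + 225 = 750
  container 4: 475 + 125 = 600
  container 5: 475 = 475
  container 6: 475 = 475
This matches the lower bound, so 6 is optimal.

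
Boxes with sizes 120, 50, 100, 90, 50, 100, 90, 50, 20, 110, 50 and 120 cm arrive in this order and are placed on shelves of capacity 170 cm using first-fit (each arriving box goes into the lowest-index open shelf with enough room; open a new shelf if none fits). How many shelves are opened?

7

  120 → shelf 1 (new)  [load 120/170]
  50 → shelf 1  [load 170/170]
  100 → shelf 2 (new)  [load 100/170]
  90 → shelf 3 (new)  [load 90/170]
  50 → shelf 2  [load 150/170]
  100 → shelf 4 (new)  [load 100/170]
  90 → shelf 5 (new)  [load 90/170]
  50 → shelf 3  [load 140/170]
  20 → shelf 2  [load 170/170]
  110 → shelf 6 (new)  [load 110/170]
  50 → shelf 4  [load 150/170]
  120 → shelf 7 (new)  [load 120/170]
7 shelves opened.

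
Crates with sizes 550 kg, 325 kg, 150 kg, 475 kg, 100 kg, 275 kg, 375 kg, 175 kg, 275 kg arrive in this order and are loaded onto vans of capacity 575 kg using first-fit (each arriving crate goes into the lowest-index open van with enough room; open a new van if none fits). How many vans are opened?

6

  550 → van 1 (new)  [load 550/575]
  325 → van 2 (new)  [load 325/575]
  150 → van 2  [load 475/575]
  475 → van 3 (new)  [load 475/575]
  100 → van 2  [load 575/575]
  275 → van 4 (new)  [load 275/575]
  375 → van 5 (new)  [load 375/575]
  175 → van 4  [load 450/575]
  275 → van 6 (new)  [load 275/575]
6 vans opened.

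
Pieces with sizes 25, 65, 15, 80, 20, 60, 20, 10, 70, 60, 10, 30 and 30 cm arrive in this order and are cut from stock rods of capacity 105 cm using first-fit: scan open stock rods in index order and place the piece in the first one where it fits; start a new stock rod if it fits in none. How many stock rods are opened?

  25 → stock rod 1 (new)  [load 25/105]
  65 → stock rod 1  [load 90/105]
  15 → stock rod 1  [load 105/105]
  80 → stock rod 2 (new)  [load 80/105]
  20 → stock rod 2  [load 100/105]
  60 → stock rod 3 (new)  [load 60/105]
  20 → stock rod 3  [load 80/105]
  10 → stock rod 3  [load 90/105]
  70 → stock rod 4 (new)  [load 70/105]
  60 → stock rod 5 (new)  [load 60/105]
  10 → stock rod 3  [load 100/105]
  30 → stock rod 4  [load 100/105]
  30 → stock rod 5  [load 90/105]
5 stock rods opened.

5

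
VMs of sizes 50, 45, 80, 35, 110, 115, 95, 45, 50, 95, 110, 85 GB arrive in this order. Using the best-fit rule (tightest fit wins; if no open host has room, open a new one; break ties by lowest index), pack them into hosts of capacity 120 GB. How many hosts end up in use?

  50 → host 1 (new)  [load 50/120]
  45 → host 1  [load 95/120]
  80 → host 2 (new)  [load 80/120]
  35 → host 2  [load 115/120]
  110 → host 3 (new)  [load 110/120]
  115 → host 4 (new)  [load 115/120]
  95 → host 5 (new)  [load 95/120]
  45 → host 6 (new)  [load 45/120]
  50 → host 6  [load 95/120]
  95 → host 7 (new)  [load 95/120]
  110 → host 8 (new)  [load 110/120]
  85 → host 9 (new)  [load 85/120]
9 hosts opened.

9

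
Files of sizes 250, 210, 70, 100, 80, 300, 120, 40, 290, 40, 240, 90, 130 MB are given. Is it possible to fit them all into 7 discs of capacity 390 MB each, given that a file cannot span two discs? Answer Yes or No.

Yes

A valid assignment using 6 discs:
  disc 1: 300 + 90 = 390
  disc 2: 290 + 100 = 390
  disc 3: 250 + 130 = 380
  disc 4: 240 + 120 = 360
  disc 5: 210 + 80 + 70 = 360
  disc 6: 40 + 40 = 80
That uses only 6 ≤ 7, so 7 discs are enough.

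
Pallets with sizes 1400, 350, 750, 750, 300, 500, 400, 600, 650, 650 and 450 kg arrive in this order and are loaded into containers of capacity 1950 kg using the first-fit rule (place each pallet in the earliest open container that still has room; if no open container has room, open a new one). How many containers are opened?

  1400 → container 1 (new)  [load 1400/1950]
  350 → container 1  [load 1750/1950]
  750 → container 2 (new)  [load 750/1950]
  750 → container 2  [load 1500/1950]
  300 → container 2  [load 1800/1950]
  500 → container 3 (new)  [load 500/1950]
  400 → container 3  [load 900/1950]
  600 → container 3  [load 1500/1950]
  650 → container 4 (new)  [load 650/1950]
  650 → container 4  [load 1300/1950]
  450 → container 3  [load 1950/1950]
4 containers opened.

4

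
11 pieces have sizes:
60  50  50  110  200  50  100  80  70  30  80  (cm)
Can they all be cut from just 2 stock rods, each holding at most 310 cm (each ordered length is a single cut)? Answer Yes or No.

Total = 880 cm; ⌈880/310⌉ = 3.
At least 3 stock rods are required, but only 2 are allowed.

No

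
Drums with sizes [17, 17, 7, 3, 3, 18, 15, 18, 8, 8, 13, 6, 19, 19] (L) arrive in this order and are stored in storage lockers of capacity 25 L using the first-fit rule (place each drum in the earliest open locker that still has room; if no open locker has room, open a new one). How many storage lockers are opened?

  17 → locker 1 (new)  [load 17/25]
  17 → locker 2 (new)  [load 17/25]
  7 → locker 1  [load 24/25]
  3 → locker 2  [load 20/25]
  3 → locker 2  [load 23/25]
  18 → locker 3 (new)  [load 18/25]
  15 → locker 4 (new)  [load 15/25]
  18 → locker 5 (new)  [load 18/25]
  8 → locker 4  [load 23/25]
  8 → locker 6 (new)  [load 8/25]
  13 → locker 6  [load 21/25]
  6 → locker 3  [load 24/25]
  19 → locker 7 (new)  [load 19/25]
  19 → locker 8 (new)  [load 19/25]
8 storage lockers opened.

8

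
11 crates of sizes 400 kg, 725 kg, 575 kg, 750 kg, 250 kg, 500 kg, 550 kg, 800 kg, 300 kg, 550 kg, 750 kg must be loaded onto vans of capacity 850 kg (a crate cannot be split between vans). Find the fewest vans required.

9

Total = 800 + 750 + 750 + 725 + 575 + 550 + 550 + 500 + 400 + 300 + 250 = 6150 kg.
Lower bound: ⌈6150/850⌉ = 8 vans.
A packing using 9 vans:
  van 1: 800 = 800
  van 2: 750 = 750
  van 3: 750 = 750
  van 4: 725 = 725
  van 5: 575 + 250 = 825
  van 6: 550 + 300 = 850
  van 7: 550 = 550
  van 8: 500 = 500
  van 9: 400 = 400
No arrangement into 8 vans stays within capacity, so 9 is optimal.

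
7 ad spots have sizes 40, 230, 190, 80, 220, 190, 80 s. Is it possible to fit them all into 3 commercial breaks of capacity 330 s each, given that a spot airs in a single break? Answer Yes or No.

No

Total = 1030 s; ⌈1030/330⌉ = 4.
At least 4 commercial breaks are required, but only 3 are allowed.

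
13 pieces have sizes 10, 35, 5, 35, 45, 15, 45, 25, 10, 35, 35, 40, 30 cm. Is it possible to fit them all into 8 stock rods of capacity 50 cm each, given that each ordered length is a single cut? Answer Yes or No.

No

Total = 365 cm; ⌈365/50⌉ = 8.
The bound of 8 does not rule out 8, but exhaustive search shows no assignment into 8 stock rods of capacity 50 cm exists — the minimum is 9.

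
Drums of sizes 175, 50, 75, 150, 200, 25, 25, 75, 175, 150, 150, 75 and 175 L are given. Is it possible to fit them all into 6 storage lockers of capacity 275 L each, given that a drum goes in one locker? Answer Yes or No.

No

Total = 1500 L; ⌈1500/275⌉ = 6.
7 drums each exceed half the capacity and cannot share a locker, forcing at least 7 storage lockers.
At least 7 storage lockers are required, but only 6 are allowed.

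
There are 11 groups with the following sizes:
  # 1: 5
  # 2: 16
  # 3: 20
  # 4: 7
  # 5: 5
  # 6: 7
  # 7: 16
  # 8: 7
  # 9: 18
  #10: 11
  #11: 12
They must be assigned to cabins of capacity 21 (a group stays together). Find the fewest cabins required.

7

Total = 20 + 18 + 16 + 16 + 12 + 11 + 7 + 7 + 7 + 5 + 5 = 124.
Lower bound: ⌈124/21⌉ = 6 cabins.
A packing using 7 cabins:
  cabin 1: 20 = 20
  cabin 2: 18 = 18
  cabin 3: 16 + 5 = 21
  cabin 4: 16 + 5 = 21
  cabin 5: 12 + 7 = 19
  cabin 6: 11 + 7 = 18
  cabin 7: 7 = 7
No arrangement into 6 cabins stays within capacity, so 7 is optimal.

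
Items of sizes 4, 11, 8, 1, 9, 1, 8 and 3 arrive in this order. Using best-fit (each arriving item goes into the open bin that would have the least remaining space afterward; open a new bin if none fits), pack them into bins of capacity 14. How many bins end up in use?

4

  4 → bin 1 (new)  [load 4/14]
  11 → bin 2 (new)  [load 11/14]
  8 → bin 1  [load 12/14]
  1 → bin 1  [load 13/14]
  9 → bin 3 (new)  [load 9/14]
  1 → bin 1  [load 14/14]
  8 → bin 4 (new)  [load 8/14]
  3 → bin 2  [load 14/14]
4 bins opened.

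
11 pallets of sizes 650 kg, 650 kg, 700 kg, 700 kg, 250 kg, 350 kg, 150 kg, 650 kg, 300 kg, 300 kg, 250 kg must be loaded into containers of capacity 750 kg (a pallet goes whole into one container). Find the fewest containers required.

8

Total = 700 + 700 + 650 + 650 + 650 + 350 + 300 + 300 + 250 + 250 + 150 = 4950 kg.
Lower bound: ⌈4950/750⌉ = 7 containers.
A packing using 8 containers:
  container 1: 700 = 700
  container 2: 700 = 700
  container 3: 650 = 650
  container 4: 650 = 650
  container 5: 650 = 650
  container 6: 350 + 300 = 650
  container 7: 300 + 250 + 150 = 700
  container 8: 250 = 250
No arrangement into 7 containers stays within capacity, so 8 is optimal.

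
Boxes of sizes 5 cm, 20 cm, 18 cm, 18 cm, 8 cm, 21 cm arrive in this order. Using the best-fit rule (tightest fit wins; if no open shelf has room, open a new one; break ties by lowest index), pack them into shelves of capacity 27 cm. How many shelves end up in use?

4

  5 → shelf 1 (new)  [load 5/27]
  20 → shelf 1  [load 25/27]
  18 → shelf 2 (new)  [load 18/27]
  18 → shelf 3 (new)  [load 18/27]
  8 → shelf 2  [load 26/27]
  21 → shelf 4 (new)  [load 21/27]
4 shelves opened.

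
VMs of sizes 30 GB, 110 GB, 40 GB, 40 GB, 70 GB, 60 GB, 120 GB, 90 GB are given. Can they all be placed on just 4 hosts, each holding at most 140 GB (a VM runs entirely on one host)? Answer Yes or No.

Total = 560 GB; ⌈560/140⌉ = 4.
The bound of 4 does not rule out 4, but exhaustive search shows no assignment into 4 hosts of capacity 140 GB exists — the minimum is 5.

No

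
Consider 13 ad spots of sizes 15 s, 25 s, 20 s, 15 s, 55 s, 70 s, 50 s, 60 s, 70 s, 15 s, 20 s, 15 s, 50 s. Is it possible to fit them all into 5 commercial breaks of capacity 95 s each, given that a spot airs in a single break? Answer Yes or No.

No

Total = 480 s; ⌈480/95⌉ = 6.
At least 6 commercial breaks are required, but only 5 are allowed.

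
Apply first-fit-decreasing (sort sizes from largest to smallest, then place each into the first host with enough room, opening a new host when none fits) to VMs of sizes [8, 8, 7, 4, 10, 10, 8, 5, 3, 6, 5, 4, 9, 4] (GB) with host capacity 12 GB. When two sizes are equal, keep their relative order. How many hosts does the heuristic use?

Sorted descending: 10, 10, 9, 8, 8, 8, 7, 6, 5, 5, 4, 4, 4, 3.
  10 → host 1 (new)  [load 10/12]
  10 → host 2 (new)  [load 10/12]
  9 → host 3 (new)  [load 9/12]
  8 → host 4 (new)  [load 8/12]
  8 → host 5 (new)  [load 8/12]
  8 → host 6 (new)  [load 8/12]
  7 → host 7 (new)  [load 7/12]
  6 → host 8 (new)  [load 6/12]
  5 → host 7  [load 12/12]
  5 → host 8  [load 11/12]
  4 → host 4  [load 12/12]
  4 → host 5  [load 12/12]
  4 → host 6  [load 12/12]
  3 → host 3  [load 12/12]
8 hosts opened.

8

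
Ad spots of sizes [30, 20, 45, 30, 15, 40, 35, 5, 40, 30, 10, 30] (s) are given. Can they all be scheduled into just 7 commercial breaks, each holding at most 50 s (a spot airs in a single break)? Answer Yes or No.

No

Total = 330 s; ⌈330/50⌉ = 7.
8 ad spots each exceed half the capacity and cannot share a break, forcing at least 8 commercial breaks.
At least 8 commercial breaks are required, but only 7 are allowed.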